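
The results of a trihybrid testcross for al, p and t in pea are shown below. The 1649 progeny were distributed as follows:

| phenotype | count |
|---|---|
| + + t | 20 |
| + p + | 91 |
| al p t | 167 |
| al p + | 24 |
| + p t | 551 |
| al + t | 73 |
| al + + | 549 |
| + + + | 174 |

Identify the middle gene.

p

The two most frequent reciprocal classes, + p t and al + +, are the parental types, so the F1 was + p t / al + +.
The two rarest classes, + + t and al p +, are the double crossovers. Comparing them with the parentals, only the p allele has switched, so p is the middle locus and the order is al – p – t.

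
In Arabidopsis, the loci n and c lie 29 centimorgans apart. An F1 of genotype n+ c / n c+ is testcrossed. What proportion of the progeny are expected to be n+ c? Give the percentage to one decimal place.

A map distance of 29 centimorgans corresponds to a recombination frequency of 0.290.
The F1 is n+ c / n c+, so n+ c is a parental gamete class with expected frequency (1 − r)/2 = 0.710/2 = 0.3550.
That is 0.3550 = 35.5% of the progeny.

35.5%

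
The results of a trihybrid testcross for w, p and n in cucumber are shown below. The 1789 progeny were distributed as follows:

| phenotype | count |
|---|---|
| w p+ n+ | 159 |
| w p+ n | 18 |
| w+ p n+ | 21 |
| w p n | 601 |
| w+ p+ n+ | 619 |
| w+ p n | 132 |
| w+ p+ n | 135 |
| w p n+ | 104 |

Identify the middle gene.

p

The two most frequent reciprocal classes, w p n and w+ p+ n+, are the parental types, so the F1 was w p n / w+ p+ n+.
The two rarest classes, w p+ n and w+ p n+, are the double crossovers. Comparing them with the parentals, only the p allele has switched, so p is the middle locus and the order is n – p – w.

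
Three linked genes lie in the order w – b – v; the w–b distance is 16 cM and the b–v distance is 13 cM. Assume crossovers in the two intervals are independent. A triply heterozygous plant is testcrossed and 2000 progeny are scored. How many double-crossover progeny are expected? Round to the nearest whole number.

Map distances give recombination frequencies of 0.160 and 0.130 for the two intervals.
With no interference, expected double-crossover frequency = 0.160 × 0.130 = 0.02080.
Expected number = 0.02080 × 2000 = 41.60 ≈ 42.

42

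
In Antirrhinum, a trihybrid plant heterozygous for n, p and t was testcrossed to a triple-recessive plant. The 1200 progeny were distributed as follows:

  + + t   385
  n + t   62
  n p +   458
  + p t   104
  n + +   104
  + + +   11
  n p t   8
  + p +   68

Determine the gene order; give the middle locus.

The two most frequent reciprocal classes, + + t and n p +, are the parental types, so the F1 was + + t / n p +.
The two rarest classes, + + + and n p t, are the double crossovers. Comparing them with the parentals, only the t allele has switched, so t is the middle locus and the order is p – t – n.

t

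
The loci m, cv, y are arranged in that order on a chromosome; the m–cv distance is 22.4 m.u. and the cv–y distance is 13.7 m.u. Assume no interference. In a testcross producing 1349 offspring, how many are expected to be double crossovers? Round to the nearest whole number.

41

Map distances give recombination frequencies of 0.224 and 0.137 for the two intervals.
With no interference, expected double-crossover frequency = 0.224 × 0.137 = 0.03069.
Expected number = 0.03069 × 1349 = 41.40 ≈ 41.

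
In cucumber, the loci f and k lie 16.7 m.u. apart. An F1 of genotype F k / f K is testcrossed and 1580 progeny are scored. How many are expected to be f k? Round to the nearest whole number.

132

A map distance of 16.7 m.u. corresponds to a recombination frequency of 0.167.
The F1 is F k / f K, so f k is a recombinant gamete class with expected frequency r/2 = 0.167/2 = 0.0835.
Expected number = 0.0835 × 1580 = 131.93 ≈ 132.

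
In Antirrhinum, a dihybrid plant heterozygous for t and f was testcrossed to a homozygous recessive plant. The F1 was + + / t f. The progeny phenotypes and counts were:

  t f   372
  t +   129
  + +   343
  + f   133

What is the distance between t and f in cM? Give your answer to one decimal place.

The recombinant classes are + f and t +: 133 + 129 = 262.
Recombination frequency = 262/977 = 0.2682 ≈ 26.8%, i.e. 26.8 cM.

26.8 cM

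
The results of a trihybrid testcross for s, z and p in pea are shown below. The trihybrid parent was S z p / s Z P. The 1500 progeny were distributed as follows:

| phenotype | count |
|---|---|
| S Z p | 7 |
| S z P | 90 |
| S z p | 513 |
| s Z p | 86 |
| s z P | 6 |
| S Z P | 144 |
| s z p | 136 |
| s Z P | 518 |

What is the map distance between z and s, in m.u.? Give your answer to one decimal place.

The two rarest classes, S Z p and s z P, are the double crossovers. Comparing them with the parentals, only the z allele has switched, so z is the middle locus and the order is s – z – p.
Crossovers in the s–z interval produce the single-crossover classes s z p and S Z P (136 + 144 = 280) plus the double crossovers (13).
RF(s–z) = (280 + 13) / 1500 = 293/1500 = 0.1953 → 19.5 m.u.

19.5 m.u.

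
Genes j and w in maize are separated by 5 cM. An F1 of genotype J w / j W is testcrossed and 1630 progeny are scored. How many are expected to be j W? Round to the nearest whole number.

774

A map distance of 5 cM corresponds to a recombination frequency of 0.050.
The F1 is J w / j W, so j W is a parental gamete class with expected frequency (1 − r)/2 = 0.950/2 = 0.4750.
Expected number = 0.4750 × 1630 = 774.25 ≈ 774.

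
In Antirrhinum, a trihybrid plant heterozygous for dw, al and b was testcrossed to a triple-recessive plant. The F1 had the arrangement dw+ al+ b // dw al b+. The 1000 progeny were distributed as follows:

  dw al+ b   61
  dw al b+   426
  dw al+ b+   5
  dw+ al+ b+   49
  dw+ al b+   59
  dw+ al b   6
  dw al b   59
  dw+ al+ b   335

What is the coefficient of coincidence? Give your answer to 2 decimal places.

The two rarest classes, dw+ al b and dw al+ b+, are the double crossovers. Comparing them with the parentals, only the al allele has switched, so al is the middle locus and the order is b – al – dw.
b–al: (108 + 11)/1000 = 0.1190; al–dw: (120 + 11)/1000 = 0.1310.
Expected DCO frequency = 0.1190 × 0.1310 ≈ 0.01559; observed = 11/1000 ≈ 0.01100.
Coefficient of coincidence = 0.01100/0.01559 ≈ 0.71.

0.71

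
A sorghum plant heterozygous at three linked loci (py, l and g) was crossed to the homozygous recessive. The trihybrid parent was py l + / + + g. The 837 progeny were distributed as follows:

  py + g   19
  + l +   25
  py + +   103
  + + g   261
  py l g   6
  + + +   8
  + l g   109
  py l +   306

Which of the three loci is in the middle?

The two rarest classes, py l g and + + +, are the double crossovers. Comparing them with the parentals, only the g allele has switched, so g is the middle locus and the order is py – g – l.

g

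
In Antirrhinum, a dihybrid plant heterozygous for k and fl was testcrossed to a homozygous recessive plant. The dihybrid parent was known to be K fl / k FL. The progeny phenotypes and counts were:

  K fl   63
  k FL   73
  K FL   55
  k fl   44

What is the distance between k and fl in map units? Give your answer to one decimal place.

The recombinant classes are K FL and k fl: 55 + 44 = 99.
Recombination frequency = 99/235 = 0.4213 ≈ 42.1%, i.e. 42.1 map units.

42.1 map units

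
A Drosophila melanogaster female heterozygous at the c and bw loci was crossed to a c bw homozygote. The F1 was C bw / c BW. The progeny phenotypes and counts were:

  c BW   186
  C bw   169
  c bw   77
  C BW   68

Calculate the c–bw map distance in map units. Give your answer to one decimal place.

29.0 map units

The recombinant classes are C BW and c bw: 68 + 77 = 145.
Recombination frequency = 145/500 = 0.2900 ≈ 29.0%, i.e. 29.0 map units.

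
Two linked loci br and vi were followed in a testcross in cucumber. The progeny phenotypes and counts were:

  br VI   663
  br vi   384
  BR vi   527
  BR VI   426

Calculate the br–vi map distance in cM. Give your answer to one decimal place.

The two most frequent classes, BR vi (527) and br VI (663), are the parental types, so the F1 was BR vi / br VI.
The recombinant classes are BR VI and br vi: 426 + 384 = 810.
Recombination frequency = 810/2000 = 0.4050 ≈ 40.5%, i.e. 40.5 cM.

40.5 cM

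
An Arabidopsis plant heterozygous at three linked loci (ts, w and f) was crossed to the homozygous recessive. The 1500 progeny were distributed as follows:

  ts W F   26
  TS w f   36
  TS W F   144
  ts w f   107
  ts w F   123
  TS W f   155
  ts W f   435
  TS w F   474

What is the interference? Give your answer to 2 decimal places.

0.13

The two most frequent reciprocal classes, TS w F and ts W f, are the parental types, so the F1 was TS w F / ts W f.
The two rarest classes, TS w f and ts W F, are the double crossovers. Comparing them with the parentals, only the f allele has switched, so f is the middle locus and the order is w – f – ts.
w–f: (251 + 62)/1500 = 0.2087; f–ts: (278 + 62)/1500 = 0.2267.
Expected DCO frequency = 0.2087 × 0.2267 ≈ 0.04731; observed = 62/1500 ≈ 0.04133.
Coefficient of coincidence = 0.04133/0.04731 ≈ 0.87; interference = 1 − 0.87 = 0.13.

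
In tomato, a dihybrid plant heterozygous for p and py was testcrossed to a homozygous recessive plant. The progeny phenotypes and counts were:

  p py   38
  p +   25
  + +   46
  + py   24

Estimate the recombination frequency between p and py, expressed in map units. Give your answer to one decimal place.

The two most frequent classes, + + (46) and p py (38), are the parental types, so the F1 was + + / p py.
The recombinant classes are + py and p +: 24 + 25 = 49.
Recombination frequency = 49/133 = 0.3684 ≈ 36.8%, i.e. 36.8 map units.

36.8 map units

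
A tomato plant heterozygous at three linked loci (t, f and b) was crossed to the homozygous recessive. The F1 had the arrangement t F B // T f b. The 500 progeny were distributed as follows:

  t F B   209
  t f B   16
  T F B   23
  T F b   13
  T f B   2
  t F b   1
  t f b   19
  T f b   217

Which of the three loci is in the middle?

The two rarest classes, t F b and T f B, are the double crossovers. Comparing them with the parentals, only the b allele has switched, so b is the middle locus and the order is t – b – f.

b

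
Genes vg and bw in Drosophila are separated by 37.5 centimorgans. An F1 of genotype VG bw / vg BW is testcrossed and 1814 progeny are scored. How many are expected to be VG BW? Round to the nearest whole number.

A map distance of 37.5 centimorgans corresponds to a recombination frequency of 0.375.
The F1 is VG bw / vg BW, so VG BW is a recombinant gamete class with expected frequency r/2 = 0.375/2 = 0.1875.
Expected number = 0.1875 × 1814 = 340.12 ≈ 340.

340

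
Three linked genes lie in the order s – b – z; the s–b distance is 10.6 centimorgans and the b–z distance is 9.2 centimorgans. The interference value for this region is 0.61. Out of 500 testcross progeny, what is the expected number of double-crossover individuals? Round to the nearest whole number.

2

Map distances give recombination frequencies of 0.106 and 0.092 for the two intervals.
With interference 0.61 (so coincidence = 0.39), expected double-crossover frequency = 0.106 × 0.092 × 0.39 = 0.00380.
Expected number = 0.00380 × 500 = 1.90 ≈ 2.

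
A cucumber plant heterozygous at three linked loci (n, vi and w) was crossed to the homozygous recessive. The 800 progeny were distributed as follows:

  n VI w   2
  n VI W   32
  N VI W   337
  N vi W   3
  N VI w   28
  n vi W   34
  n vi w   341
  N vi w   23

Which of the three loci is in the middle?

The two most frequent reciprocal classes, n vi w and N VI W, are the parental types, so the F1 was n vi w / N VI W.
The two rarest classes, n VI w and N vi W, are the double crossovers. Comparing them with the parentals, only the vi allele has switched, so vi is the middle locus and the order is n – vi – w.

vi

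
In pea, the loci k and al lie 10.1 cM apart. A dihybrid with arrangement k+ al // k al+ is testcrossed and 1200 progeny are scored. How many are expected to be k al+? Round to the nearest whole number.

A map distance of 10.1 cM corresponds to a recombination frequency of 0.101.
The F1 is k+ al / k al+, so k al+ is a parental gamete class with expected frequency (1 − r)/2 = 0.899/2 = 0.4495.
Expected number = 0.4495 × 1200 = 539.40 ≈ 539.

539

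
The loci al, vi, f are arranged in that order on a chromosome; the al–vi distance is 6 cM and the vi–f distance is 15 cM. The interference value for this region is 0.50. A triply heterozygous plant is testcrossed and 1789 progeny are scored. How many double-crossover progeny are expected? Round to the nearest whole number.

Map distances give recombination frequencies of 0.060 and 0.150 for the two intervals.
With interference 0.50 (so coincidence = 0.50), expected double-crossover frequency = 0.060 × 0.150 × 0.50 = 0.00450.
Expected number = 0.00450 × 1789 = 8.05 ≈ 8.

8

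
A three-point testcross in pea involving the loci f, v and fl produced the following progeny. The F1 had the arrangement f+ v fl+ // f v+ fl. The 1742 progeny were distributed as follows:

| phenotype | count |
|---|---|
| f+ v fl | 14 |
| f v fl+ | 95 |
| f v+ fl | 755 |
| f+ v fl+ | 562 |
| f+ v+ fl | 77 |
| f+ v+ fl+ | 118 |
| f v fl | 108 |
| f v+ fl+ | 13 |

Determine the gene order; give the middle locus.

The two rarest classes, f+ v fl and f v+ fl+, are the double crossovers. Comparing them with the parentals, only the fl allele has switched, so fl is the middle locus and the order is v – fl – f.

fl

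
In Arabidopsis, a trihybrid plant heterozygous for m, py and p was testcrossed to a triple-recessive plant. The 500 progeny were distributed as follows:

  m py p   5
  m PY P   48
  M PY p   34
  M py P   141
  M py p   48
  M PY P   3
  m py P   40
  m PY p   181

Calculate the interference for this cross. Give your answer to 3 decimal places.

0.531

The two most frequent reciprocal classes, M py P and m PY p, are the parental types, so the F1 was M py P / m PY p.
The two rarest classes, M PY P and m py p, are the double crossovers. Comparing them with the parentals, only the py allele has switched, so py is the middle locus and the order is p – py – m.
p–py: (96 + 8)/500 = 0.2080; py–m: (74 + 8)/500 = 0.1640.
Expected DCO frequency = 0.2080 × 0.1640 ≈ 0.03411; observed = 8/500 ≈ 0.01600.
Coefficient of coincidence = 0.01600/0.03411 ≈ 0.469; interference = 1 − 0.469 = 0.531.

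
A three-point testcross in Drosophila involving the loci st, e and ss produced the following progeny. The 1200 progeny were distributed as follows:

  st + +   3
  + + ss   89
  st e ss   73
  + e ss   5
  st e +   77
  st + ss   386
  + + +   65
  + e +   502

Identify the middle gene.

ss

The two most frequent reciprocal classes, st + ss and + e +, are the parental types, so the F1 was st + ss / + e +.
The two rarest classes, st + + and + e ss, are the double crossovers. Comparing them with the parentals, only the ss allele has switched, so ss is the middle locus and the order is st – ss – e.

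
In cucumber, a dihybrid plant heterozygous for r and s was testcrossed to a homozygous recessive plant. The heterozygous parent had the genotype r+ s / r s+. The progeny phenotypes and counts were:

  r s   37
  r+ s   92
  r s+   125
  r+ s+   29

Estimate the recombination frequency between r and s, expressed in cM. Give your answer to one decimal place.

23.3 cM

The recombinant classes are r+ s+ and r s: 29 + 37 = 66.
Recombination frequency = 66/283 = 0.2332 ≈ 23.3%, i.e. 23.3 cM.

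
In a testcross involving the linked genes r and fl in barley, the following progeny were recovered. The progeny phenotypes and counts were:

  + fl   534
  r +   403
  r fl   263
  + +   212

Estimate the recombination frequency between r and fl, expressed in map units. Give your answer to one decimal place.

The two most frequent classes, + fl (534) and r + (403), are the parental types, so the F1 was + fl / r +.
The recombinant classes are + + and r fl: 212 + 263 = 475.
Recombination frequency = 475/1412 = 0.3364 ≈ 33.6%, i.e. 33.6 map units.

33.6 map units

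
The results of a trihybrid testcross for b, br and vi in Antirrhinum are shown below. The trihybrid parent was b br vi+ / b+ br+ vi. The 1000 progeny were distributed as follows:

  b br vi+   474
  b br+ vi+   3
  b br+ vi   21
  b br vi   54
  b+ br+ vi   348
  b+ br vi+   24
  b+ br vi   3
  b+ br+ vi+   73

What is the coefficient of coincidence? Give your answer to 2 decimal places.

0.88

The two rarest classes, b br+ vi+ and b+ br vi, are the double crossovers. Comparing them with the parentals, only the br allele has switched, so br is the middle locus and the order is vi – br – b.
vi–br: (127 + 6)/1000 = 0.1330; br–b: (45 + 6)/1000 = 0.0510.
Expected DCO frequency = 0.1330 × 0.0510 ≈ 0.00678; observed = 6/1000 ≈ 0.00600.
Coefficient of coincidence = 0.00600/0.00678 ≈ 0.88.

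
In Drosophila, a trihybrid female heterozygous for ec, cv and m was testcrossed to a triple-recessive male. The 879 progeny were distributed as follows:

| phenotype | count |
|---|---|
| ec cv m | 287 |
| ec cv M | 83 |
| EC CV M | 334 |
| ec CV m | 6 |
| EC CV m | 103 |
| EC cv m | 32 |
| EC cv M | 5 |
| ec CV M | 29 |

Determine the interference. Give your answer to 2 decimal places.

The two most frequent reciprocal classes, ec cv m and EC CV M, are the parental types, so the F1 was ec cv m / EC CV M.
The two rarest classes, ec CV m and EC cv M, are the double crossovers. Comparing them with the parentals, only the cv allele has switched, so cv is the middle locus and the order is ec – cv – m.
ec–cv: (61 + 11)/879 = 0.0819; cv–m: (186 + 11)/879 = 0.2241.
Expected DCO frequency = 0.0819 × 0.2241 ≈ 0.01835; observed = 11/879 ≈ 0.01251.
Coefficient of coincidence = 0.01251/0.01835 ≈ 0.68; interference = 1 − 0.68 = 0.32.

0.32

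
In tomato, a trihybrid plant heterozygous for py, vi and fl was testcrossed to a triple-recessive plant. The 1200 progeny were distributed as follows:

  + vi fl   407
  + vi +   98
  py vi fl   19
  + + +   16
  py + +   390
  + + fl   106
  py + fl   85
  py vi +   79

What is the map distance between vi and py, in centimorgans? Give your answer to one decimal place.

The two most frequent reciprocal classes, + vi fl and py + +, are the parental types, so the F1 was + vi fl / py + +.
The two rarest classes, py vi fl and + + +, are the double crossovers. Comparing them with the parentals, only the py allele has switched, so py is the middle locus and the order is vi – py – fl.
Crossovers in the vi–py interval produce the single-crossover classes + + fl and py vi + (106 + 79 = 185) plus the double crossovers (35).
RF(vi–py) = (185 + 35) / 1200 = 220/1200 = 0.1833 → 18.3 centimorgans.

18.3 centimorgans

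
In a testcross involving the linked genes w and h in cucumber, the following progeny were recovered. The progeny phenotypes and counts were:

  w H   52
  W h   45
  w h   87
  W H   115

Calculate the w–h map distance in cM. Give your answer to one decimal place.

32.4 cM

The two most frequent classes, W H (115) and w h (87), are the parental types, so the F1 was W H / w h.
The recombinant classes are W h and w H: 45 + 52 = 97.
Recombination frequency = 97/299 = 0.3244 ≈ 32.4%, i.e. 32.4 cM.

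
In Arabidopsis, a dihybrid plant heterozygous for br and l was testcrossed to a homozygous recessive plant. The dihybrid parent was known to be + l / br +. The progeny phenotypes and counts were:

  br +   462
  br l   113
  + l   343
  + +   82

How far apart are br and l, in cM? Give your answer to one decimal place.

The recombinant classes are + + and br l: 82 + 113 = 195.
Recombination frequency = 195/1000 = 0.1950 ≈ 19.5%, i.e. 19.5 cM.

19.5 cM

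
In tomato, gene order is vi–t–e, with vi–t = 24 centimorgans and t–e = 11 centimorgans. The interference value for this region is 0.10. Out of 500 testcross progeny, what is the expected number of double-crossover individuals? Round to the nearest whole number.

Map distances give recombination frequencies of 0.240 and 0.110 for the two intervals.
With interference 0.10 (so coincidence = 0.90), expected double-crossover frequency = 0.240 × 0.110 × 0.90 = 0.02376.
Expected number = 0.02376 × 500 = 11.88 ≈ 12.

12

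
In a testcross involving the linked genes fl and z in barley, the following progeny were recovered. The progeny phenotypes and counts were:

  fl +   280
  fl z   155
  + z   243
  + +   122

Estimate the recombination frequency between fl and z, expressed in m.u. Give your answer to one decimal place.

The two most frequent classes, + z (243) and fl + (280), are the parental types, so the F1 was + z / fl +.
The recombinant classes are + + and fl z: 122 + 155 = 277.
Recombination frequency = 277/800 = 0.3463 ≈ 34.6%, i.e. 34.6 m.u.

34.6 m.u.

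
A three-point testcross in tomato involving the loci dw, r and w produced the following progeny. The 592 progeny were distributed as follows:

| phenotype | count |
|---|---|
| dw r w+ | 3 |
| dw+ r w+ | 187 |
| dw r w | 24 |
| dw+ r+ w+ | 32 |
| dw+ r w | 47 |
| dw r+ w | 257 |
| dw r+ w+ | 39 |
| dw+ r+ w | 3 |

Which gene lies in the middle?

The two most frequent reciprocal classes, dw+ r w+ and dw r+ w, are the parental types, so the F1 was dw+ r w+ / dw r+ w.
The two rarest classes, dw r w+ and dw+ r+ w, are the double crossovers. Comparing them with the parentals, only the dw allele has switched, so dw is the middle locus and the order is r – dw – w.

dw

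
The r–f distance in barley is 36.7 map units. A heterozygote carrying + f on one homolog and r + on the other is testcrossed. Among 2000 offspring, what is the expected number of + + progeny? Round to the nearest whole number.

367

A map distance of 36.7 map units corresponds to a recombination frequency of 0.367.
The F1 is + f / r +, so + + is a recombinant gamete class with expected frequency r/2 = 0.367/2 = 0.1835.
Expected number = 0.1835 × 2000 = 367.00 ≈ 367.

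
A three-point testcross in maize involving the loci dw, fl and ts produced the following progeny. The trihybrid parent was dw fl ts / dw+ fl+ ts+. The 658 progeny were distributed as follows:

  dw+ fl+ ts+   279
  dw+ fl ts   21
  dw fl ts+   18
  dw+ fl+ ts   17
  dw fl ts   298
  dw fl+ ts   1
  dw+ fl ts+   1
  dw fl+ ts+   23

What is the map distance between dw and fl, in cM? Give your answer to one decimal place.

The two rarest classes, dw fl+ ts and dw+ fl ts+, are the double crossovers. Comparing them with the parentals, only the fl allele has switched, so fl is the middle locus and the order is dw – fl – ts.
Crossovers in the dw–fl interval produce the single-crossover classes dw+ fl ts and dw fl+ ts+ (21 + 23 = 44) plus the double crossovers (2).
RF(dw–fl) = (44 + 2) / 658 = 46/658 = 0.0699 → 7.0 cM.

7.0 cM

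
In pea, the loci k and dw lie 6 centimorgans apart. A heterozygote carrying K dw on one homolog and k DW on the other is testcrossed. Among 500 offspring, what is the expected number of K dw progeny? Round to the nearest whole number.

A map distance of 6 centimorgans corresponds to a recombination frequency of 0.060.
The F1 is K dw / k DW, so K dw is a parental gamete class with expected frequency (1 − r)/2 = 0.940/2 = 0.4700.
Expected number = 0.4700 × 500 = 235.00 ≈ 235.

235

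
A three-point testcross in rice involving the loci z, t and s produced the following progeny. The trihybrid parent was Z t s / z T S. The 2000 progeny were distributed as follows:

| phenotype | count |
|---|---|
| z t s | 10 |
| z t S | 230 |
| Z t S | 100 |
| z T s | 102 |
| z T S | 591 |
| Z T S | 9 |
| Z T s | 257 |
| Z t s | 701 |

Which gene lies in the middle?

The two rarest classes, z t s and Z T S, are the double crossovers. Comparing them with the parentals, only the z allele has switched, so z is the middle locus and the order is s – z – t.

z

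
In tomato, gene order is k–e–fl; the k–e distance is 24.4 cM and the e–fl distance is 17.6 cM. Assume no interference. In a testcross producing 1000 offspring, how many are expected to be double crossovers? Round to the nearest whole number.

Map distances give recombination frequencies of 0.244 and 0.176 for the two intervals.
With no interference, expected double-crossover frequency = 0.244 × 0.176 = 0.04294.
Expected number = 0.04294 × 1000 = 42.94 ≈ 43.

43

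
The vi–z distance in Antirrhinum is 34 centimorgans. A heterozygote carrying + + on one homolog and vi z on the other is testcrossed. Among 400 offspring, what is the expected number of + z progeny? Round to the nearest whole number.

68

A map distance of 34 centimorgans corresponds to a recombination frequency of 0.340.
The F1 is + + / vi z, so + z is a recombinant gamete class with expected frequency r/2 = 0.340/2 = 0.1700.
Expected number = 0.1700 × 400 = 68.00 ≈ 68.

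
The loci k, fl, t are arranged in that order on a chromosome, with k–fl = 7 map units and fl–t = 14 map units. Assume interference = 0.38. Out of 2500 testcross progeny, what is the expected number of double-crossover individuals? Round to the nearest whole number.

15

Map distances give recombination frequencies of 0.070 and 0.140 for the two intervals.
With interference 0.38 (so coincidence = 0.62), expected double-crossover frequency = 0.070 × 0.140 × 0.62 = 0.00608.
Expected number = 0.00608 × 2500 = 15.19 ≈ 15.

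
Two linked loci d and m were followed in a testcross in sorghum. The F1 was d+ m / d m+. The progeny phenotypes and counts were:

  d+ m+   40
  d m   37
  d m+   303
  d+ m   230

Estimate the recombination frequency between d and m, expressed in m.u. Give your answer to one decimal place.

12.6 m.u.

The recombinant classes are d+ m+ and d m: 40 + 37 = 77.
Recombination frequency = 77/610 = 0.1262 ≈ 12.6%, i.e. 12.6 m.u.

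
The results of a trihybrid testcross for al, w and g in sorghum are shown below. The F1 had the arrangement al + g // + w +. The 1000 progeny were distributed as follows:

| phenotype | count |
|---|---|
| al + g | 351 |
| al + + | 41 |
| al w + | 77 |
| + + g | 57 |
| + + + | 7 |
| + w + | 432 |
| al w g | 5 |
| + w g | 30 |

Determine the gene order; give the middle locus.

w

The two rarest classes, al w g and + + +, are the double crossovers. Comparing them with the parentals, only the w allele has switched, so w is the middle locus and the order is al – w – g.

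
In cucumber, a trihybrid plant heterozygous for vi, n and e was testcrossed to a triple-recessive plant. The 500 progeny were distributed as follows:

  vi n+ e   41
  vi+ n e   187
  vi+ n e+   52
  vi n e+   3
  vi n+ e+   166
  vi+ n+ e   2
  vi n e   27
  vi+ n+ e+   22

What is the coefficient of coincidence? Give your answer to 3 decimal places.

The two most frequent reciprocal classes, vi n+ e+ and vi+ n e, are the parental types, so the F1 was vi n+ e+ / vi+ n e.
The two rarest classes, vi n e+ and vi+ n+ e, are the double crossovers. Comparing them with the parentals, only the n allele has switched, so n is the middle locus and the order is vi – n – e.
vi–n: (49 + 5)/500 = 0.1080; n–e: (93 + 5)/500 = 0.1960.
Expected DCO frequency = 0.1080 × 0.1960 ≈ 0.02117; observed = 5/500 ≈ 0.01000.
Coefficient of coincidence = 0.01000/0.02117 ≈ 0.472.

0.472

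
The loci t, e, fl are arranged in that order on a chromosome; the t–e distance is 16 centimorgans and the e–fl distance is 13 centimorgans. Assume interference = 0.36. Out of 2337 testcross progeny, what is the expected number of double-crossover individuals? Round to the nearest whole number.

31

Map distances give recombination frequencies of 0.160 and 0.130 for the two intervals.
With interference 0.36 (so coincidence = 0.64), expected double-crossover frequency = 0.160 × 0.130 × 0.64 = 0.01331.
Expected number = 0.01331 × 2337 = 31.11 ≈ 31.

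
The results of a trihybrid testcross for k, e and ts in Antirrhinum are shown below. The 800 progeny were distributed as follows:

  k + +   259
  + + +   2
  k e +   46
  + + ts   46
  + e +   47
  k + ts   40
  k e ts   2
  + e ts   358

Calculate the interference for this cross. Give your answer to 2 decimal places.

The two most frequent reciprocal classes, k + + and + e ts, are the parental types, so the F1 was k + + / + e ts.
The two rarest classes, + + + and k e ts, are the double crossovers. Comparing them with the parentals, only the k allele has switched, so k is the middle locus and the order is e – k – ts.
e–k: (92 + 4)/800 = 0.1200; k–ts: (87 + 4)/800 = 0.1138.
Expected DCO frequency = 0.1200 × 0.1138 ≈ 0.01366; observed = 4/800 ≈ 0.00500.
Coefficient of coincidence = 0.00500/0.01366 ≈ 0.37; interference = 1 − 0.37 = 0.63.

0.63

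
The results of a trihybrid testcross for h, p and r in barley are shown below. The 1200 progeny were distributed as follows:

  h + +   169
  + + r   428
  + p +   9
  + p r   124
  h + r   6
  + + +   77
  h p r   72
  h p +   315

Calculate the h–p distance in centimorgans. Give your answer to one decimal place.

25.7 centimorgans

The two most frequent reciprocal classes, + + r and h p +, are the parental types, so the F1 was + + r / h p +.
The two rarest classes, h + r and + p +, are the double crossovers. Comparing them with the parentals, only the h allele has switched, so h is the middle locus and the order is p – h – r.
Crossovers in the p–h interval produce the single-crossover classes + p r and h + + (124 + 169 = 293) plus the double crossovers (15).
RF(p–h) = (293 + 15) / 1200 = 308/1200 = 0.2567 → 25.7 centimorgans.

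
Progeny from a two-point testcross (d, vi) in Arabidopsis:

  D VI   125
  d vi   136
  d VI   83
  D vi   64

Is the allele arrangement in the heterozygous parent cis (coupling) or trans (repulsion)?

The two most frequent classes are D VI (125) and d vi (136); these are the parental (non-recombinant) types.
So the F1 carried D VI on one chromosome and d vi on the other — the recessive alleles are on the same chromosome (cis / coupling).

cis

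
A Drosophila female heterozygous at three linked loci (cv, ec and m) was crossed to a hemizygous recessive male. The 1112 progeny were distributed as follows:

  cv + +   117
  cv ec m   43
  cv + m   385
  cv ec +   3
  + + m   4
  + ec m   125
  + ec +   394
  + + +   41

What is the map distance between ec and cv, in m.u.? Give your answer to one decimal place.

8.2 m.u.

The two most frequent reciprocal classes, cv + m and + ec +, are the parental types, so the F1 was cv + m / + ec +.
The two rarest classes, + + m and cv ec +, are the double crossovers. Comparing them with the parentals, only the cv allele has switched, so cv is the middle locus and the order is m – cv – ec.
Crossovers in the cv–ec interval produce the single-crossover classes cv ec m and + + + (43 + 41 = 84) plus the double crossovers (7).
RF(cv–ec) = (84 + 7) / 1112 = 91/1112 = 0.0818 → 8.2 m.u.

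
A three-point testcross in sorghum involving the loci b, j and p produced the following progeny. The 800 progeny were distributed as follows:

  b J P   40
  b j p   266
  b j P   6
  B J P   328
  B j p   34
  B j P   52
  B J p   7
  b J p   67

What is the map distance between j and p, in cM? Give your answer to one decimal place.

The two most frequent reciprocal classes, B J P and b j p, are the parental types, so the F1 was B J P / b j p.
The two rarest classes, B J p and b j P, are the double crossovers. Comparing them with the parentals, only the p allele has switched, so p is the middle locus and the order is j – p – b.
Crossovers in the j–p interval produce the single-crossover classes B j P and b J p (52 + 67 = 119) plus the double crossovers (13).
RF(j–p) = (119 + 13) / 800 = 132/800 = 0.1650 → 16.5 cM.

16.5 cM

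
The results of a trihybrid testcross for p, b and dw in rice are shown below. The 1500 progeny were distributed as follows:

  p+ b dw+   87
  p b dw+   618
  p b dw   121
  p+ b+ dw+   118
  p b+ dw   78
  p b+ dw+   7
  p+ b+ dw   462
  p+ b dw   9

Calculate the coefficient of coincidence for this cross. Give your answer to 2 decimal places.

0.52

The two most frequent reciprocal classes, p+ b+ dw and p b dw+, are the parental types, so the F1 was p+ b+ dw / p b dw+.
The two rarest classes, p+ b dw and p b+ dw+, are the double crossovers. Comparing them with the parentals, only the b allele has switched, so b is the middle locus and the order is p – b – dw.
p–b: (165 + 16)/1500 = 0.1207; b–dw: (239 + 16)/1500 = 0.1700.
Expected DCO frequency = 0.1207 × 0.1700 ≈ 0.02052; observed = 16/1500 ≈ 0.01067.
Coefficient of coincidence = 0.01067/0.02052 ≈ 0.52.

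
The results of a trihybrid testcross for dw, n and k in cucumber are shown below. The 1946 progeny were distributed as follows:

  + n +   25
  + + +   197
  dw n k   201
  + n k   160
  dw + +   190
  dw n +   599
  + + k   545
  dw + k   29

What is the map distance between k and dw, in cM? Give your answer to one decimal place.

23.2 cM

The two most frequent reciprocal classes, + + k and dw n +, are the parental types, so the F1 was + + k / dw n +.
The two rarest classes, dw + k and + n +, are the double crossovers. Comparing them with the parentals, only the dw allele has switched, so dw is the middle locus and the order is n – dw – k.
Crossovers in the dw–k interval produce the single-crossover classes + + + and dw n k (197 + 201 = 398) plus the double crossovers (54).
RF(dw–k) = (398 + 54) / 1946 = 452/1946 = 0.2323 → 23.2 cM.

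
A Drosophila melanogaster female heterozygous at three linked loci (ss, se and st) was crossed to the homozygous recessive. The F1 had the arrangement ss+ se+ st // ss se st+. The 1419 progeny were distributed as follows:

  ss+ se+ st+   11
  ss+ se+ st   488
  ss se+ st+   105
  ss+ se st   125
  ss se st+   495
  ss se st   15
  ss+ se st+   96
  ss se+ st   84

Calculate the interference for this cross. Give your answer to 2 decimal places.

0.30

The two rarest classes, ss+ se+ st+ and ss se st, are the double crossovers. Comparing them with the parentals, only the st allele has switched, so st is the middle locus and the order is ss – st – se.
ss–st: (180 + 26)/1419 = 0.1452; st–se: (230 + 26)/1419 = 0.1804.
Expected DCO frequency = 0.1452 × 0.1804 ≈ 0.02619; observed = 26/1419 ≈ 0.01832.
Coefficient of coincidence = 0.01832/0.02619 ≈ 0.70; interference = 1 − 0.70 = 0.30.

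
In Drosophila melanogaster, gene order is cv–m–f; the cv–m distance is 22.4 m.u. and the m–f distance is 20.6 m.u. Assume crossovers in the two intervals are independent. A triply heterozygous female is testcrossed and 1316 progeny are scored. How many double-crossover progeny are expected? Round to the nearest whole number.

Map distances give recombination frequencies of 0.224 and 0.206 for the two intervals.
With no interference, expected double-crossover frequency = 0.224 × 0.206 = 0.04614.
Expected number = 0.04614 × 1316 = 60.73 ≈ 61.

61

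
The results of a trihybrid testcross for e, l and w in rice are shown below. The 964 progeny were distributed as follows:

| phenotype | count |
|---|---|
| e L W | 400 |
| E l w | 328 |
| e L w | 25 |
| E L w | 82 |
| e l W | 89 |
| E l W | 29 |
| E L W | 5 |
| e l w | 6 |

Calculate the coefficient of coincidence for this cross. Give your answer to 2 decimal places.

0.90

The two most frequent reciprocal classes, e L W and E l w, are the parental types, so the F1 was e L W / E l w.
The two rarest classes, E L W and e l w, are the double crossovers. Comparing them with the parentals, only the e allele has switched, so e is the middle locus and the order is w – e – l.
w–e: (54 + 11)/964 = 0.0674; e–l: (171 + 11)/964 = 0.1888.
Expected DCO frequency = 0.0674 × 0.1888 ≈ 0.01273; observed = 11/964 ≈ 0.01141.
Coefficient of coincidence = 0.01141/0.01273 ≈ 0.90.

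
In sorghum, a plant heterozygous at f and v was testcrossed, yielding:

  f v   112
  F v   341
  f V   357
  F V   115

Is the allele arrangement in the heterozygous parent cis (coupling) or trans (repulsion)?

The two most frequent classes are F v (341) and f V (357); these are the parental (non-recombinant) types.
So the F1 carried F v on one chromosome and f V on the other — the recessive alleles are on opposite chromosomes (trans / repulsion).

trans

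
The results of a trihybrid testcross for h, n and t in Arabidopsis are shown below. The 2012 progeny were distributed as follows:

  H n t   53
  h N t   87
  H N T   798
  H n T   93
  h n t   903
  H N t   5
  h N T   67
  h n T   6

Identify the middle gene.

t

The two most frequent reciprocal classes, H N T and h n t, are the parental types, so the F1 was H N T / h n t.
The two rarest classes, H N t and h n T, are the double crossovers. Comparing them with the parentals, only the t allele has switched, so t is the middle locus and the order is n – t – h.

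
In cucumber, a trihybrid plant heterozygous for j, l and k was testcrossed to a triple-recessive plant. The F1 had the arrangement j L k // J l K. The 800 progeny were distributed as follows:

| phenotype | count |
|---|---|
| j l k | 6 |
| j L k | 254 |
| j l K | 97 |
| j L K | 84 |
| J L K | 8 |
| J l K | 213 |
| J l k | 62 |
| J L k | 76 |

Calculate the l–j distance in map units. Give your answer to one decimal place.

The two rarest classes, j l k and J L K, are the double crossovers. Comparing them with the parentals, only the l allele has switched, so l is the middle locus and the order is k – l – j.
Crossovers in the l–j interval produce the single-crossover classes J L k and j l K (76 + 97 = 173) plus the double crossovers (14).
RF(l–j) = (173 + 14) / 800 = 187/800 = 0.2338 → 23.4 map units.

23.4 map units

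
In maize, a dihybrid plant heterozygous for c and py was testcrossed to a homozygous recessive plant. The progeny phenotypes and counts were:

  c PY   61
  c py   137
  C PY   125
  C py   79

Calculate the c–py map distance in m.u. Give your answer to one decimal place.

The two most frequent classes, C PY (125) and c py (137), are the parental types, so the F1 was C PY / c py.
The recombinant classes are C py and c PY: 79 + 61 = 140.
Recombination frequency = 140/402 = 0.3483 ≈ 34.8%, i.e. 34.8 m.u.

34.8 m.u.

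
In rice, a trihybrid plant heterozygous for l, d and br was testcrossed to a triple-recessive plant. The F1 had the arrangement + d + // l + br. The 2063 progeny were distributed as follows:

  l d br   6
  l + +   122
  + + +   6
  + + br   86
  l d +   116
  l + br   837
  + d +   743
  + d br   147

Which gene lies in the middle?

d

The two rarest classes, + + + and l d br, are the double crossovers. Comparing them with the parentals, only the d allele has switched, so d is the middle locus and the order is br – d – l.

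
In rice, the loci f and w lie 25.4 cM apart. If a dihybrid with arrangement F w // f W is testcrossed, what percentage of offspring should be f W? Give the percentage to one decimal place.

A map distance of 25.4 cM corresponds to a recombination frequency of 0.254.
The F1 is F w / f W, so f W is a parental gamete class with expected frequency (1 − r)/2 = 0.746/2 = 0.3730.
That is 0.3730 = 37.3% of the progeny.

37.3%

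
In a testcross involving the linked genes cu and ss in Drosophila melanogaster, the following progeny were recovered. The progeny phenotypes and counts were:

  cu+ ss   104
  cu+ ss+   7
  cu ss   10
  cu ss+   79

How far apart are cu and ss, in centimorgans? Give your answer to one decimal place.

The two most frequent classes, cu+ ss (104) and cu ss+ (79), are the parental types, so the F1 was cu+ ss / cu ss+.
The recombinant classes are cu+ ss+ and cu ss: 7 + 10 = 17.
Recombination frequency = 17/200 = 0.0850 ≈ 8.5%, i.e. 8.5 centimorgans.

8.5 centimorgans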